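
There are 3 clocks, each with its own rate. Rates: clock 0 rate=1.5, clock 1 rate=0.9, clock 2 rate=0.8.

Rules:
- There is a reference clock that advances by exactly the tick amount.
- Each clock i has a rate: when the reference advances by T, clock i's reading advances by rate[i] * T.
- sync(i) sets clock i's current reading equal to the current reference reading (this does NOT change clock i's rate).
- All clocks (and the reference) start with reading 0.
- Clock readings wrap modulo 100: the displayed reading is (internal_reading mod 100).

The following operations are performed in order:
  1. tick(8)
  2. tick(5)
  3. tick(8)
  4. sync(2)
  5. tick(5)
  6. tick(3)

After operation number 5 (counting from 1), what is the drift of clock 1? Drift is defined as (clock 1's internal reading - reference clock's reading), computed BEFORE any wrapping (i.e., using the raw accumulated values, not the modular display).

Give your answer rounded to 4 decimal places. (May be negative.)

After op 1 tick(8): ref=8.0000 raw=[12.0000 7.2000 6.4000]
After op 2 tick(5): ref=13.0000 raw=[19.5000 11.7000 10.4000]
After op 3 tick(8): ref=21.0000 raw=[31.5000 18.9000 16.8000]
After op 4 sync(2): ref=21.0000 raw=[31.5000 18.9000 21.0000]
After op 5 tick(5): ref=26.0000 raw=[39.0000 23.4000 25.0000]
Drift of clock 1 after op 5: 23.4000 - 26.0000 = -2.6000

Answer: -2.6000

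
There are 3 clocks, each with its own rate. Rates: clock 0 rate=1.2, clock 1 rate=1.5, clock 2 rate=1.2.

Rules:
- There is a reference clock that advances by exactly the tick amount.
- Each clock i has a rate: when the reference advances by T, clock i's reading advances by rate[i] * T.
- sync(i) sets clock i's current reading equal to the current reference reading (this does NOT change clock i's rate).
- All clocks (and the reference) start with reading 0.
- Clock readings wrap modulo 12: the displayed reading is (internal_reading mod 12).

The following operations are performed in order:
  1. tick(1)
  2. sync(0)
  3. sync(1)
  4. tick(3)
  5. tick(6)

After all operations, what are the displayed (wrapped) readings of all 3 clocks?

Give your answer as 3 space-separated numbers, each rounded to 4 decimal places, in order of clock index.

Answer: 11.8000 2.5000 0.0000

Derivation:
After op 1 tick(1): ref=1.0000 raw=[1.2000 1.5000 1.2000]
After op 2 sync(0): ref=1.0000 raw=[1.0000 1.5000 1.2000]
After op 3 sync(1): ref=1.0000 raw=[1.0000 1.0000 1.2000]
After op 4 tick(3): ref=4.0000 raw=[4.6000 5.5000 4.8000]
After op 5 tick(6): ref=10.0000 raw=[11.8000 14.5000 12.0000]
Wrap final raw readings (mod 12): 11.8000 mod 12 = 11.8000; 14.5000 mod 12 = 2.5000; 12.0000 mod 12 = 0.0000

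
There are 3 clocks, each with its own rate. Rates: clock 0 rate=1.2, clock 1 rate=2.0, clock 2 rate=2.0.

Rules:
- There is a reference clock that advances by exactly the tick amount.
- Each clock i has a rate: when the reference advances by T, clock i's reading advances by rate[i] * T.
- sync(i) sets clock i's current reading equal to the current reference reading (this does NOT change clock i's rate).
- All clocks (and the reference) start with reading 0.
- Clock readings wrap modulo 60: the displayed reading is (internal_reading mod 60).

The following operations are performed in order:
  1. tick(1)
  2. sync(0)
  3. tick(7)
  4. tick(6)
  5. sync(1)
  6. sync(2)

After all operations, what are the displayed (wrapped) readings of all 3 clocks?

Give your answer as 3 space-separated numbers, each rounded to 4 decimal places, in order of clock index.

After op 1 tick(1): ref=1.0000 raw=[1.2000 2.0000 2.0000]
After op 2 sync(0): ref=1.0000 raw=[1.0000 2.0000 2.0000]
After op 3 tick(7): ref=8.0000 raw=[9.4000 16.0000 16.0000]
After op 4 tick(6): ref=14.0000 raw=[16.6000 28.0000 28.0000]
After op 5 sync(1): ref=14.0000 raw=[16.6000 14.0000 28.0000]
After op 6 sync(2): ref=14.0000 raw=[16.6000 14.0000 14.0000]
Wrap final raw readings (mod 60): 16.6000 mod 60 = 16.6000; 14.0000 mod 60 = 14.0000; 14.0000 mod 60 = 14.0000

Answer: 16.6000 14.0000 14.0000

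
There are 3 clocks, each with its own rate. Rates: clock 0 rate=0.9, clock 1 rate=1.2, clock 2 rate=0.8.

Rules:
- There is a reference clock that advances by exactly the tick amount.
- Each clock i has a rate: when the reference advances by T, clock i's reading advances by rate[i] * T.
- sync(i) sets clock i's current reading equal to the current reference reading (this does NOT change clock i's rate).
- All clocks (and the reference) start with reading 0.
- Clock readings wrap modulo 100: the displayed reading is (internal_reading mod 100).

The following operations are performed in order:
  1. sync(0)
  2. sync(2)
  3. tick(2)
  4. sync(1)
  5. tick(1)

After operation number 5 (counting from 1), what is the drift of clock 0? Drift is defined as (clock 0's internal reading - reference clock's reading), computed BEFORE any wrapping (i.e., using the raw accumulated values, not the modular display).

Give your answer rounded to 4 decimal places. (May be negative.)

After op 1 sync(0): ref=0.0000 raw=[0.0000 0.0000 0.0000]
After op 2 sync(2): ref=0.0000 raw=[0.0000 0.0000 0.0000]
After op 3 tick(2): ref=2.0000 raw=[1.8000 2.4000 1.6000]
After op 4 sync(1): ref=2.0000 raw=[1.8000 2.0000 1.6000]
After op 5 tick(1): ref=3.0000 raw=[2.7000 3.2000 2.4000]
Drift of clock 0 after op 5: 2.7000 - 3.0000 = -0.3000

Answer: -0.3000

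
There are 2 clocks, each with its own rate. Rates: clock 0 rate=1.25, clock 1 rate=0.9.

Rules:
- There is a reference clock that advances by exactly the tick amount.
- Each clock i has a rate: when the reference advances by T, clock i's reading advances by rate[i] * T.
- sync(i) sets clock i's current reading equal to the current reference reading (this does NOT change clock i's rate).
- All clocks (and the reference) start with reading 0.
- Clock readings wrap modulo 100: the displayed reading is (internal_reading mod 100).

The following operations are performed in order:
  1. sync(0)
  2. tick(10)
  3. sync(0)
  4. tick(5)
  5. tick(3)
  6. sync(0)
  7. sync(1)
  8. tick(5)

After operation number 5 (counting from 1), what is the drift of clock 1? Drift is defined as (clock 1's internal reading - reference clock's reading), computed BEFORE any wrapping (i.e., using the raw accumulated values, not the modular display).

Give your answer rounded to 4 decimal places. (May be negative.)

Answer: -1.8000

Derivation:
After op 1 sync(0): ref=0.0000 raw=[0.0000 0.0000]
After op 2 tick(10): ref=10.0000 raw=[12.5000 9.0000]
After op 3 sync(0): ref=10.0000 raw=[10.0000 9.0000]
After op 4 tick(5): ref=15.0000 raw=[16.2500 13.5000]
After op 5 tick(3): ref=18.0000 raw=[20.0000 16.2000]
Drift of clock 1 after op 5: 16.2000 - 18.0000 = -1.8000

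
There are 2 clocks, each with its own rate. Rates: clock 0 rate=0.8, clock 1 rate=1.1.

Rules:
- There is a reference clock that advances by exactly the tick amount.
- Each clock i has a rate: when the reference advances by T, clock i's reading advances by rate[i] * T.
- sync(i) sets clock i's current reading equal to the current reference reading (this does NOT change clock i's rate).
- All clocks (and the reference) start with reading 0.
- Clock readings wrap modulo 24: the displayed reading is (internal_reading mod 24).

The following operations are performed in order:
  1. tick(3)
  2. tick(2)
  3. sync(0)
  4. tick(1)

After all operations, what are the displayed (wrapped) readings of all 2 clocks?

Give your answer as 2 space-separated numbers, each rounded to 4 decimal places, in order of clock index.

Answer: 5.8000 6.6000

Derivation:
After op 1 tick(3): ref=3.0000 raw=[2.4000 3.3000]
After op 2 tick(2): ref=5.0000 raw=[4.0000 5.5000]
After op 3 sync(0): ref=5.0000 raw=[5.0000 5.5000]
After op 4 tick(1): ref=6.0000 raw=[5.8000 6.6000]
Wrap final raw readings (mod 24): 5.8000 mod 24 = 5.8000; 6.6000 mod 24 = 6.6000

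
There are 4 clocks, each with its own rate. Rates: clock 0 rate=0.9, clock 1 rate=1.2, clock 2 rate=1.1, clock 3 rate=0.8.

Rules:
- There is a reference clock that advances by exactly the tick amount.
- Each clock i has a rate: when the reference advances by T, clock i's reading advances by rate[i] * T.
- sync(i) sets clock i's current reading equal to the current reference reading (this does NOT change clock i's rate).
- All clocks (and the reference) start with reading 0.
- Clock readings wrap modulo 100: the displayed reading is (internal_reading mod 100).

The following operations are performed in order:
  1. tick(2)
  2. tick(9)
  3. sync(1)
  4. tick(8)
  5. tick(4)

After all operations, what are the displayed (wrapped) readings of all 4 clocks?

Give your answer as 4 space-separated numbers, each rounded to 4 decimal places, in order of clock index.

Answer: 20.7000 25.4000 25.3000 18.4000

Derivation:
After op 1 tick(2): ref=2.0000 raw=[1.8000 2.4000 2.2000 1.6000]
After op 2 tick(9): ref=11.0000 raw=[9.9000 13.2000 12.1000 8.8000]
After op 3 sync(1): ref=11.0000 raw=[9.9000 11.0000 12.1000 8.8000]
After op 4 tick(8): ref=19.0000 raw=[17.1000 20.6000 20.9000 15.2000]
After op 5 tick(4): ref=23.0000 raw=[20.7000 25.4000 25.3000 18.4000]
Wrap final raw readings (mod 100): 20.7000 mod 100 = 20.7000; 25.4000 mod 100 = 25.4000; 25.3000 mod 100 = 25.3000; 18.4000 mod 100 = 18.4000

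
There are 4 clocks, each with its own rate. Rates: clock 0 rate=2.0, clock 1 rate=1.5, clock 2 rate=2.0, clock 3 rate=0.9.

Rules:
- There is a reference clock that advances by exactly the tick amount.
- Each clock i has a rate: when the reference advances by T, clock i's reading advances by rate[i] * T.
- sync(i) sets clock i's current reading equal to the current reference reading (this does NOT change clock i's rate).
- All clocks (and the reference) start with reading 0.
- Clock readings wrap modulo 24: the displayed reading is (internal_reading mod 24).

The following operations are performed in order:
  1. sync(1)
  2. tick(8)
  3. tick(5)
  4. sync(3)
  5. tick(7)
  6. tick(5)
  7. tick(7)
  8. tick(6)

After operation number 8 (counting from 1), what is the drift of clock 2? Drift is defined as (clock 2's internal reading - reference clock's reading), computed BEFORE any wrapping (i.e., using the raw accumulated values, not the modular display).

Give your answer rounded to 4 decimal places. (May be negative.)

Answer: 38.0000

Derivation:
After op 1 sync(1): ref=0.0000 raw=[0.0000 0.0000 0.0000 0.0000]
After op 2 tick(8): ref=8.0000 raw=[16.0000 12.0000 16.0000 7.2000]
After op 3 tick(5): ref=13.0000 raw=[26.0000 19.5000 26.0000 11.7000]
After op 4 sync(3): ref=13.0000 raw=[26.0000 19.5000 26.0000 13.0000]
After op 5 tick(7): ref=20.0000 raw=[40.0000 30.0000 40.0000 19.3000]
After op 6 tick(5): ref=25.0000 raw=[50.0000 37.5000 50.0000 23.8000]
After op 7 tick(7): ref=32.0000 raw=[64.0000 48.0000 64.0000 30.1000]
After op 8 tick(6): ref=38.0000 raw=[76.0000 57.0000 76.0000 35.5000]
Drift of clock 2 after op 8: 76.0000 - 38.0000 = 38.0000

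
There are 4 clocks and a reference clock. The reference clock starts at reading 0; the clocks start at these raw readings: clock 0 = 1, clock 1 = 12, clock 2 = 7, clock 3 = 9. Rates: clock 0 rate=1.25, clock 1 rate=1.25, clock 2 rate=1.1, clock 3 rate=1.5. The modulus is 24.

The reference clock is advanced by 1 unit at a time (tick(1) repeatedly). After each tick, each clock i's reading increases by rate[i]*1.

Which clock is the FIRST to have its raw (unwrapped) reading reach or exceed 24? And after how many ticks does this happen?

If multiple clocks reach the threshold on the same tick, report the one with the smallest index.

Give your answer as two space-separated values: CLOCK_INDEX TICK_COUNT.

Answer: 1 10

Derivation:
clock 0: start=1, rate=1.25, needs 24-1 = 23; ticks = ceil(23/1.25) = ceil(18.4000) = 19; reading at tick 19 = 1 + 1.25*19 = 24.7500
clock 1: start=12, rate=1.25, needs 24-12 = 12; ticks = ceil(12/1.25) = ceil(9.6000) = 10; reading at tick 10 = 12 + 1.25*10 = 24.5000
clock 2: start=7, rate=1.1, needs 24-7 = 17; ticks = ceil(17/1.1) = ceil(15.4545) = 16; reading at tick 16 = 7 + 1.1*16 = 24.6000
clock 3: start=9, rate=1.5, needs 24-9 = 15; ticks = ceil(15/1.5) = ceil(10.0000) = 10; reading at tick 10 = 9 + 1.5*10 = 24.0000
Minimum tick count = 10; winners = [1, 3]; smallest index = 1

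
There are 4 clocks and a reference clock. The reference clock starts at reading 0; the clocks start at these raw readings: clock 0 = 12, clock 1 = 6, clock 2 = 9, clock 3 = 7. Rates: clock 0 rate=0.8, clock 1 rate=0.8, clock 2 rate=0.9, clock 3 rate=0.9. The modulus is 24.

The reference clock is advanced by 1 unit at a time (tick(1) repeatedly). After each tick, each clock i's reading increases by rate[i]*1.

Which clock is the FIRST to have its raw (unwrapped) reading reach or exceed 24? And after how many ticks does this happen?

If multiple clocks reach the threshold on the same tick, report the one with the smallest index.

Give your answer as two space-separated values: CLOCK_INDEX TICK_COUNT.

clock 0: start=12, rate=0.8, needs 24-12 = 12; ticks = ceil(12/0.8) = ceil(15.0000) = 15; reading at tick 15 = 12 + 0.8*15 = 24.0000
clock 1: start=6, rate=0.8, needs 24-6 = 18; ticks = ceil(18/0.8) = ceil(22.5000) = 23; reading at tick 23 = 6 + 0.8*23 = 24.4000
clock 2: start=9, rate=0.9, needs 24-9 = 15; ticks = ceil(15/0.9) = ceil(16.6667) = 17; reading at tick 17 = 9 + 0.9*17 = 24.3000
clock 3: start=7, rate=0.9, needs 24-7 = 17; ticks = ceil(17/0.9) = ceil(18.8889) = 19; reading at tick 19 = 7 + 0.9*19 = 24.1000
Minimum tick count = 15; winners = [0]; smallest index = 0

Answer: 0 15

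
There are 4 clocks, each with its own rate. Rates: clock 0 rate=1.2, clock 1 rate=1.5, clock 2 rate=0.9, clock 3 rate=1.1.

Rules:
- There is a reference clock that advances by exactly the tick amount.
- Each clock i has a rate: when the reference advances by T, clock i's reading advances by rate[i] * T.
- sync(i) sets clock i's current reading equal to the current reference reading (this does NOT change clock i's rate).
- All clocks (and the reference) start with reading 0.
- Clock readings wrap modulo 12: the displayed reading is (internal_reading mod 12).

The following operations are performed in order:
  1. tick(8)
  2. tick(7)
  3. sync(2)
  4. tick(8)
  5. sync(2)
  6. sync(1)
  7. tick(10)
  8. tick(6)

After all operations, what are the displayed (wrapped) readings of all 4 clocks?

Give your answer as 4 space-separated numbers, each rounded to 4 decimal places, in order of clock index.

Answer: 10.8000 11.0000 1.4000 6.9000

Derivation:
After op 1 tick(8): ref=8.0000 raw=[9.6000 12.0000 7.2000 8.8000]
After op 2 tick(7): ref=15.0000 raw=[18.0000 22.5000 13.5000 16.5000]
After op 3 sync(2): ref=15.0000 raw=[18.0000 22.5000 15.0000 16.5000]
After op 4 tick(8): ref=23.0000 raw=[27.6000 34.5000 22.2000 25.3000]
After op 5 sync(2): ref=23.0000 raw=[27.6000 34.5000 23.0000 25.3000]
After op 6 sync(1): ref=23.0000 raw=[27.6000 23.0000 23.0000 25.3000]
After op 7 tick(10): ref=33.0000 raw=[39.6000 38.0000 32.0000 36.3000]
After op 8 tick(6): ref=39.0000 raw=[46.8000 47.0000 37.4000 42.9000]
Wrap final raw readings (mod 12): 46.8000 mod 12 = 10.8000; 47.0000 mod 12 = 11.0000; 37.4000 mod 12 = 1.4000; 42.9000 mod 12 = 6.9000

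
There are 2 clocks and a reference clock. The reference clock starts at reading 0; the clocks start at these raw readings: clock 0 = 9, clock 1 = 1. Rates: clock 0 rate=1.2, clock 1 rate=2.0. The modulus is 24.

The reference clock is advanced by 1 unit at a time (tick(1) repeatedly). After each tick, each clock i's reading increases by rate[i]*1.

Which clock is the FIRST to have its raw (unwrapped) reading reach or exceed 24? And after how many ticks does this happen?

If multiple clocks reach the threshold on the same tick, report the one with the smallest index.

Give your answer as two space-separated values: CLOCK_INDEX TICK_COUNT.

Answer: 1 12

Derivation:
clock 0: start=9, rate=1.2, needs 24-9 = 15; ticks = ceil(15/1.2) = ceil(12.5000) = 13; reading at tick 13 = 9 + 1.2*13 = 24.6000
clock 1: start=1, rate=2.0, needs 24-1 = 23; ticks = ceil(23/2.0) = ceil(11.5000) = 12; reading at tick 12 = 1 + 2.0*12 = 25.0000
Minimum tick count = 12; winners = [1]; smallest index = 1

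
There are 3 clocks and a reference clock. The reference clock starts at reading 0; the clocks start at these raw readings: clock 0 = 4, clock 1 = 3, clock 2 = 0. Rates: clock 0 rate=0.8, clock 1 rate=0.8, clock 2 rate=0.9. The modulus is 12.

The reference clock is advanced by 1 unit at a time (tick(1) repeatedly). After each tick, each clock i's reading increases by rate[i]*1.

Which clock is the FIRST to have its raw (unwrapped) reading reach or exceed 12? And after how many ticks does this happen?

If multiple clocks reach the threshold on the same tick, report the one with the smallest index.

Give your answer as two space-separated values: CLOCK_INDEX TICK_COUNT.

Answer: 0 10

Derivation:
clock 0: start=4, rate=0.8, needs 12-4 = 8; ticks = ceil(8/0.8) = ceil(10.0000) = 10; reading at tick 10 = 4 + 0.8*10 = 12.0000
clock 1: start=3, rate=0.8, needs 12-3 = 9; ticks = ceil(9/0.8) = ceil(11.2500) = 12; reading at tick 12 = 3 + 0.8*12 = 12.6000
clock 2: start=0, rate=0.9, needs 12-0 = 12; ticks = ceil(12/0.9) = ceil(13.3333) = 14; reading at tick 14 = 0 + 0.9*14 = 12.6000
Minimum tick count = 10; winners = [0]; smallest index = 0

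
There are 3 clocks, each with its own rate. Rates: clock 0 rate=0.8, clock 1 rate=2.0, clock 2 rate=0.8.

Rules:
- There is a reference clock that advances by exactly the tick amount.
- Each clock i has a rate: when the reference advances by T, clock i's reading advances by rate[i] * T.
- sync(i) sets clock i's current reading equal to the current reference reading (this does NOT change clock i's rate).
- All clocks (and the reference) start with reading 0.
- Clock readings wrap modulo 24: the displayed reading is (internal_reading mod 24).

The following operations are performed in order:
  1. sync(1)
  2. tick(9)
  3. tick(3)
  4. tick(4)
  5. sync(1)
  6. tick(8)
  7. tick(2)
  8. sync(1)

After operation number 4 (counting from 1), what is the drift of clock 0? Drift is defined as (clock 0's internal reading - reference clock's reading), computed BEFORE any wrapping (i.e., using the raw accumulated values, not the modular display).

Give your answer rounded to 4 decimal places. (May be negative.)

Answer: -3.2000

Derivation:
After op 1 sync(1): ref=0.0000 raw=[0.0000 0.0000 0.0000]
After op 2 tick(9): ref=9.0000 raw=[7.2000 18.0000 7.2000]
After op 3 tick(3): ref=12.0000 raw=[9.6000 24.0000 9.6000]
After op 4 tick(4): ref=16.0000 raw=[12.8000 32.0000 12.8000]
Drift of clock 0 after op 4: 12.8000 - 16.0000 = -3.2000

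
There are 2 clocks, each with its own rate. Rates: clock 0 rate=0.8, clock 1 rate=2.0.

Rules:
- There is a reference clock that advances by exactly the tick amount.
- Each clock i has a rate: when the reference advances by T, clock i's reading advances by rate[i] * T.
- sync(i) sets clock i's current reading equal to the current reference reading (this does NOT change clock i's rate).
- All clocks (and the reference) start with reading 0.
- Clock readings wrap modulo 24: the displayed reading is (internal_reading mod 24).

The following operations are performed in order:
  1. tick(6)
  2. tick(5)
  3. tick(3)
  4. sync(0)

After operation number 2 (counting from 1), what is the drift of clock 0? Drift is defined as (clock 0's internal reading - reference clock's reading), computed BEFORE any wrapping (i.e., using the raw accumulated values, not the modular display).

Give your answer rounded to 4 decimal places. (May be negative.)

Answer: -2.2000

Derivation:
After op 1 tick(6): ref=6.0000 raw=[4.8000 12.0000]
After op 2 tick(5): ref=11.0000 raw=[8.8000 22.0000]
Drift of clock 0 after op 2: 8.8000 - 11.0000 = -2.2000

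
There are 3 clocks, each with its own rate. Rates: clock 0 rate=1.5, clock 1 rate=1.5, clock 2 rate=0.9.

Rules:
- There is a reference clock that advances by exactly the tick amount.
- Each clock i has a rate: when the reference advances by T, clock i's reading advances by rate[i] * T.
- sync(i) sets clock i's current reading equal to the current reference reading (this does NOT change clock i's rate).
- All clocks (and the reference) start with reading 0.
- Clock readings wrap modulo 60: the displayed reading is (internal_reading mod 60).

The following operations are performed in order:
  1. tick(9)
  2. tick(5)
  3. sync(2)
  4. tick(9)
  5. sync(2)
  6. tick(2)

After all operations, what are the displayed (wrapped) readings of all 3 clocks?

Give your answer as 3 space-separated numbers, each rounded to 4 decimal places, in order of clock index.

After op 1 tick(9): ref=9.0000 raw=[13.5000 13.5000 8.1000]
After op 2 tick(5): ref=14.0000 raw=[21.0000 21.0000 12.6000]
After op 3 sync(2): ref=14.0000 raw=[21.0000 21.0000 14.0000]
After op 4 tick(9): ref=23.0000 raw=[34.5000 34.5000 22.1000]
After op 5 sync(2): ref=23.0000 raw=[34.5000 34.5000 23.0000]
After op 6 tick(2): ref=25.0000 raw=[37.5000 37.5000 24.8000]
Wrap final raw readings (mod 60): 37.5000 mod 60 = 37.5000; 37.5000 mod 60 = 37.5000; 24.8000 mod 60 = 24.8000

Answer: 37.5000 37.5000 24.8000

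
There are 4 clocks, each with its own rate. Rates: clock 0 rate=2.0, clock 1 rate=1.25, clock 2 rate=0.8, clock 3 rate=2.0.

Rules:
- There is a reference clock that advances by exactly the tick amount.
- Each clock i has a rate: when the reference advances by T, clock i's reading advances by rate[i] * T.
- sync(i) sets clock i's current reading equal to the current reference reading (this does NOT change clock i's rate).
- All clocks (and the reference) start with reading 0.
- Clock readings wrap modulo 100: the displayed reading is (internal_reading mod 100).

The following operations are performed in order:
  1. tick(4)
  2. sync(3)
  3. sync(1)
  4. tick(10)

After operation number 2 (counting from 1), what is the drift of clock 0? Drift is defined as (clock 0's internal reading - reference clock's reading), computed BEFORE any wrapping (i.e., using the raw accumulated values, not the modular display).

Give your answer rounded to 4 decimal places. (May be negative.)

Answer: 4.0000

Derivation:
After op 1 tick(4): ref=4.0000 raw=[8.0000 5.0000 3.2000 8.0000]
After op 2 sync(3): ref=4.0000 raw=[8.0000 5.0000 3.2000 4.0000]
Drift of clock 0 after op 2: 8.0000 - 4.0000 = 4.0000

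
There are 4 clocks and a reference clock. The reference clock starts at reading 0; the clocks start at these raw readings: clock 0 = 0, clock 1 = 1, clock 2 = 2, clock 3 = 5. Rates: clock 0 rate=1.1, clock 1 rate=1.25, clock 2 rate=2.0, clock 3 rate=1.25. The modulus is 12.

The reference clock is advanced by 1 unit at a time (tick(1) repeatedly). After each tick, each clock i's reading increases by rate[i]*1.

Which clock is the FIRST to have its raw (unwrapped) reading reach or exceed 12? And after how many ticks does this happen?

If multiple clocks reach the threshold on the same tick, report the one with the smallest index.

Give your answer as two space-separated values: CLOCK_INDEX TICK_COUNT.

Answer: 2 5

Derivation:
clock 0: start=0, rate=1.1, needs 12-0 = 12; ticks = ceil(12/1.1) = ceil(10.9091) = 11; reading at tick 11 = 0 + 1.1*11 = 12.1000
clock 1: start=1, rate=1.25, needs 12-1 = 11; ticks = ceil(11/1.25) = ceil(8.8000) = 9; reading at tick 9 = 1 + 1.25*9 = 12.2500
clock 2: start=2, rate=2.0, needs 12-2 = 10; ticks = ceil(10/2.0) = ceil(5.0000) = 5; reading at tick 5 = 2 + 2.0*5 = 12.0000
clock 3: start=5, rate=1.25, needs 12-5 = 7; ticks = ceil(7/1.25) = ceil(5.6000) = 6; reading at tick 6 = 5 + 1.25*6 = 12.5000
Minimum tick count = 5; winners = [2]; smallest index = 2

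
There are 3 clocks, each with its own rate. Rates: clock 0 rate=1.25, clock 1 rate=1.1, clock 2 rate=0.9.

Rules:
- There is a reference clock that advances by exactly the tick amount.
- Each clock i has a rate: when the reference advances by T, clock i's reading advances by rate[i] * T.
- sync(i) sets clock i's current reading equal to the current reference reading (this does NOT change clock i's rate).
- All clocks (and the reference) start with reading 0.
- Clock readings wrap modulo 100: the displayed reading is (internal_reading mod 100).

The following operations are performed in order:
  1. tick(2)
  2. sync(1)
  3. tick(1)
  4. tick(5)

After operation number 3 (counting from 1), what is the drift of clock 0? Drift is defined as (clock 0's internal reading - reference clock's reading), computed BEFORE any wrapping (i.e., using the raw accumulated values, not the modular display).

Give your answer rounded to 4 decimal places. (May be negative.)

After op 1 tick(2): ref=2.0000 raw=[2.5000 2.2000 1.8000]
After op 2 sync(1): ref=2.0000 raw=[2.5000 2.0000 1.8000]
After op 3 tick(1): ref=3.0000 raw=[3.7500 3.1000 2.7000]
Drift of clock 0 after op 3: 3.7500 - 3.0000 = 0.7500

Answer: 0.7500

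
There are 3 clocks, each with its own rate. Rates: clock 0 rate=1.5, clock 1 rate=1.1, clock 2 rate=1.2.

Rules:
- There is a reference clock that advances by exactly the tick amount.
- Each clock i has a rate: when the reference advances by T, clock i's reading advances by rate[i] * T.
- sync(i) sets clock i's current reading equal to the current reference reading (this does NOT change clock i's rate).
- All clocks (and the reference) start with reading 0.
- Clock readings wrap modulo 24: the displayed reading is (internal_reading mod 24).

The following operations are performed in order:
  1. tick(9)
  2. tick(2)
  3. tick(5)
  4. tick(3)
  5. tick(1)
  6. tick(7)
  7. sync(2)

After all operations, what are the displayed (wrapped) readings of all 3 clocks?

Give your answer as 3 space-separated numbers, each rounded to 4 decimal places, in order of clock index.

After op 1 tick(9): ref=9.0000 raw=[13.5000 9.9000 10.8000]
After op 2 tick(2): ref=11.0000 raw=[16.5000 12.1000 13.2000]
After op 3 tick(5): ref=16.0000 raw=[24.0000 17.6000 19.2000]
After op 4 tick(3): ref=19.0000 raw=[28.5000 20.9000 22.8000]
After op 5 tick(1): ref=20.0000 raw=[30.0000 22.0000 24.0000]
After op 6 tick(7): ref=27.0000 raw=[40.5000 29.7000 32.4000]
After op 7 sync(2): ref=27.0000 raw=[40.5000 29.7000 27.0000]
Wrap final raw readings (mod 24): 40.5000 mod 24 = 16.5000; 29.7000 mod 24 = 5.7000; 27.0000 mod 24 = 3.0000

Answer: 16.5000 5.7000 3.0000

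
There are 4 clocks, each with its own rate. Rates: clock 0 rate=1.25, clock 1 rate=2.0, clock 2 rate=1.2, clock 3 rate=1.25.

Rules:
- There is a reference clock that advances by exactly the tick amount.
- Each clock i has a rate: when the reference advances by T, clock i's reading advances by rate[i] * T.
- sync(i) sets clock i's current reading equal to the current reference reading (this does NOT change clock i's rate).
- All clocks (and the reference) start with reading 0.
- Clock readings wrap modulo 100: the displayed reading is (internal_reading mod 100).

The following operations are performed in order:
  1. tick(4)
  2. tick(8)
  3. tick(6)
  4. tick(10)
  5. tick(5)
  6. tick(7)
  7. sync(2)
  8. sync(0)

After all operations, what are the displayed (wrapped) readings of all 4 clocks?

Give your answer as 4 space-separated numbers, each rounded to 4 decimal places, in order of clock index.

After op 1 tick(4): ref=4.0000 raw=[5.0000 8.0000 4.8000 5.0000]
After op 2 tick(8): ref=12.0000 raw=[15.0000 24.0000 14.4000 15.0000]
After op 3 tick(6): ref=18.0000 raw=[22.5000 36.0000 21.6000 22.5000]
After op 4 tick(10): ref=28.0000 raw=[35.0000 56.0000 33.6000 35.0000]
After op 5 tick(5): ref=33.0000 raw=[41.2500 66.0000 39.6000 41.2500]
After op 6 tick(7): ref=40.0000 raw=[50.0000 80.0000 48.0000 50.0000]
After op 7 sync(2): ref=40.0000 raw=[50.0000 80.0000 40.0000 50.0000]
After op 8 sync(0): ref=40.0000 raw=[40.0000 80.0000 40.0000 50.0000]
Wrap final raw readings (mod 100): 40.0000 mod 100 = 40.0000; 80.0000 mod 100 = 80.0000; 40.0000 mod 100 = 40.0000; 50.0000 mod 100 = 50.0000

Answer: 40.0000 80.0000 40.0000 50.0000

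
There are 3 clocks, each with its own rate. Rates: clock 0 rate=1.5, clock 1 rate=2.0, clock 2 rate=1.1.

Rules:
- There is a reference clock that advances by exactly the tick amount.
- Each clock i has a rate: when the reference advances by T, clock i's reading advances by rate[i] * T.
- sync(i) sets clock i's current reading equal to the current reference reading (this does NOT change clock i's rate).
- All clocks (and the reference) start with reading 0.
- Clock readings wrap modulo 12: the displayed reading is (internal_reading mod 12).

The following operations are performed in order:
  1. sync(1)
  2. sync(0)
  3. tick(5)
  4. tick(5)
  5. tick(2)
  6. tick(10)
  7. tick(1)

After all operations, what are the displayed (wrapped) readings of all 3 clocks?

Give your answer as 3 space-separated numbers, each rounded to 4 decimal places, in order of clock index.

After op 1 sync(1): ref=0.0000 raw=[0.0000 0.0000 0.0000]
After op 2 sync(0): ref=0.0000 raw=[0.0000 0.0000 0.0000]
After op 3 tick(5): ref=5.0000 raw=[7.5000 10.0000 5.5000]
After op 4 tick(5): ref=10.0000 raw=[15.0000 20.0000 11.0000]
After op 5 tick(2): ref=12.0000 raw=[18.0000 24.0000 13.2000]
After op 6 tick(10): ref=22.0000 raw=[33.0000 44.0000 24.2000]
After op 7 tick(1): ref=23.0000 raw=[34.5000 46.0000 25.3000]
Wrap final raw readings (mod 12): 34.5000 mod 12 = 10.5000; 46.0000 mod 12 = 10.0000; 25.3000 mod 12 = 1.3000

Answer: 10.5000 10.0000 1.3000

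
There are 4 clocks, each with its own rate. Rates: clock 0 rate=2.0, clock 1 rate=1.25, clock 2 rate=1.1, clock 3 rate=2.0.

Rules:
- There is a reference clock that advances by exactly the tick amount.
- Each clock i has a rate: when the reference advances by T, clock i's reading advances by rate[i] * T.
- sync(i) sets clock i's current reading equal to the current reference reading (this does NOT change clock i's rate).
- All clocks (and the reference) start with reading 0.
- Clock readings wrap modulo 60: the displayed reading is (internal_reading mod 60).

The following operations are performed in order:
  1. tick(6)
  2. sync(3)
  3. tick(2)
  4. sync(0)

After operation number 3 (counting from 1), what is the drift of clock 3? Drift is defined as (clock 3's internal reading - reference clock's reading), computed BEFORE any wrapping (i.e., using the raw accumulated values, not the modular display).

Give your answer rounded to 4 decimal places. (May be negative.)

After op 1 tick(6): ref=6.0000 raw=[12.0000 7.5000 6.6000 12.0000]
After op 2 sync(3): ref=6.0000 raw=[12.0000 7.5000 6.6000 6.0000]
After op 3 tick(2): ref=8.0000 raw=[16.0000 10.0000 8.8000 10.0000]
Drift of clock 3 after op 3: 10.0000 - 8.0000 = 2.0000

Answer: 2.0000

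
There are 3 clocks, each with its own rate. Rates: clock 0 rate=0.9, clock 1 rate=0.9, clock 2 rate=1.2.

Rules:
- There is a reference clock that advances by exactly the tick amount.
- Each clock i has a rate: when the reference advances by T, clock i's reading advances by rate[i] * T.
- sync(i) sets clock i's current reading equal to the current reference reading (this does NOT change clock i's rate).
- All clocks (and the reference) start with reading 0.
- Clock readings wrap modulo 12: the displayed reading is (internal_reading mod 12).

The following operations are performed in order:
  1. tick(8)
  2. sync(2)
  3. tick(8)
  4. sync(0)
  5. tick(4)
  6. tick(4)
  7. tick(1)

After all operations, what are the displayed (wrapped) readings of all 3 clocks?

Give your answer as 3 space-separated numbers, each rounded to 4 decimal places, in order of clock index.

After op 1 tick(8): ref=8.0000 raw=[7.2000 7.2000 9.6000]
After op 2 sync(2): ref=8.0000 raw=[7.2000 7.2000 8.0000]
After op 3 tick(8): ref=16.0000 raw=[14.4000 14.4000 17.6000]
After op 4 sync(0): ref=16.0000 raw=[16.0000 14.4000 17.6000]
After op 5 tick(4): ref=20.0000 raw=[19.6000 18.0000 22.4000]
After op 6 tick(4): ref=24.0000 raw=[23.2000 21.6000 27.2000]
After op 7 tick(1): ref=25.0000 raw=[24.1000 22.5000 28.4000]
Wrap final raw readings (mod 12): 24.1000 mod 12 = 0.1000; 22.5000 mod 12 = 10.5000; 28.4000 mod 12 = 4.4000

Answer: 0.1000 10.5000 4.4000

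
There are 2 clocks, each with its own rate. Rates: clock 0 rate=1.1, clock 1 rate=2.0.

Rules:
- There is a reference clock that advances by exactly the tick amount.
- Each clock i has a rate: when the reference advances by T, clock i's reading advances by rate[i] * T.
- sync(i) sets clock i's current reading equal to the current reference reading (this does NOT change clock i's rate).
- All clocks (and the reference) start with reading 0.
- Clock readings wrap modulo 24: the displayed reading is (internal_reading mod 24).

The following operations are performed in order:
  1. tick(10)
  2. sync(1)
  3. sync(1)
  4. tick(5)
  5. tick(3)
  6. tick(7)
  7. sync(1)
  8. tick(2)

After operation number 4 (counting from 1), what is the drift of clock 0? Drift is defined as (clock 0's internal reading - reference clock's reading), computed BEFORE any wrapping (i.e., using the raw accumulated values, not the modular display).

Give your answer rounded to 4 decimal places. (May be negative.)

After op 1 tick(10): ref=10.0000 raw=[11.0000 20.0000]
After op 2 sync(1): ref=10.0000 raw=[11.0000 10.0000]
After op 3 sync(1): ref=10.0000 raw=[11.0000 10.0000]
After op 4 tick(5): ref=15.0000 raw=[16.5000 20.0000]
Drift of clock 0 after op 4: 16.5000 - 15.0000 = 1.5000

Answer: 1.5000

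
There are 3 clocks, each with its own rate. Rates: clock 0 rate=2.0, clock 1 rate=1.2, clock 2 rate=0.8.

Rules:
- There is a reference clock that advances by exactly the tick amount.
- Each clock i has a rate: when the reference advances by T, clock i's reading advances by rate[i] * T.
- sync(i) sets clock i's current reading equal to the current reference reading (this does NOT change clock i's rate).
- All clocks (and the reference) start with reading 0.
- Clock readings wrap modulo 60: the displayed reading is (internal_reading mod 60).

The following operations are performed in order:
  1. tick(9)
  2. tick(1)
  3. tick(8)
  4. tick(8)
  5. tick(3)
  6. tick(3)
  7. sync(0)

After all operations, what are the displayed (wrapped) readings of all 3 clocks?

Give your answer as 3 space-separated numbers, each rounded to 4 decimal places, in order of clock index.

Answer: 32.0000 38.4000 25.6000

Derivation:
After op 1 tick(9): ref=9.0000 raw=[18.0000 10.8000 7.2000]
After op 2 tick(1): ref=10.0000 raw=[20.0000 12.0000 8.0000]
After op 3 tick(8): ref=18.0000 raw=[36.0000 21.6000 14.4000]
After op 4 tick(8): ref=26.0000 raw=[52.0000 31.2000 20.8000]
After op 5 tick(3): ref=29.0000 raw=[58.0000 34.8000 23.2000]
After op 6 tick(3): ref=32.0000 raw=[64.0000 38.4000 25.6000]
After op 7 sync(0): ref=32.0000 raw=[32.0000 38.4000 25.6000]
Wrap final raw readings (mod 60): 32.0000 mod 60 = 32.0000; 38.4000 mod 60 = 38.4000; 25.6000 mod 60 = 25.6000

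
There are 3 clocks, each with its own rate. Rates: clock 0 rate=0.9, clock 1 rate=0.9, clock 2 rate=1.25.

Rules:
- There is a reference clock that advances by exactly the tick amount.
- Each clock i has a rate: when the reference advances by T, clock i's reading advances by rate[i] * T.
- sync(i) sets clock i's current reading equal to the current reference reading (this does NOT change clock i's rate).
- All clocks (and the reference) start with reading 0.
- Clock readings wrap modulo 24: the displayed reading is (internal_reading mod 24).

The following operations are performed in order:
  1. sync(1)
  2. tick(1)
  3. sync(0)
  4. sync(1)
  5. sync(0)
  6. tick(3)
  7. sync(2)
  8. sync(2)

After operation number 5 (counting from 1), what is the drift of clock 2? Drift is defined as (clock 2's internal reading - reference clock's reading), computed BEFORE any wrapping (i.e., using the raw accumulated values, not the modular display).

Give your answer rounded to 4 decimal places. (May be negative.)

Answer: 0.2500

Derivation:
After op 1 sync(1): ref=0.0000 raw=[0.0000 0.0000 0.0000]
After op 2 tick(1): ref=1.0000 raw=[0.9000 0.9000 1.2500]
After op 3 sync(0): ref=1.0000 raw=[1.0000 0.9000 1.2500]
After op 4 sync(1): ref=1.0000 raw=[1.0000 1.0000 1.2500]
After op 5 sync(0): ref=1.0000 raw=[1.0000 1.0000 1.2500]
Drift of clock 2 after op 5: 1.2500 - 1.0000 = 0.2500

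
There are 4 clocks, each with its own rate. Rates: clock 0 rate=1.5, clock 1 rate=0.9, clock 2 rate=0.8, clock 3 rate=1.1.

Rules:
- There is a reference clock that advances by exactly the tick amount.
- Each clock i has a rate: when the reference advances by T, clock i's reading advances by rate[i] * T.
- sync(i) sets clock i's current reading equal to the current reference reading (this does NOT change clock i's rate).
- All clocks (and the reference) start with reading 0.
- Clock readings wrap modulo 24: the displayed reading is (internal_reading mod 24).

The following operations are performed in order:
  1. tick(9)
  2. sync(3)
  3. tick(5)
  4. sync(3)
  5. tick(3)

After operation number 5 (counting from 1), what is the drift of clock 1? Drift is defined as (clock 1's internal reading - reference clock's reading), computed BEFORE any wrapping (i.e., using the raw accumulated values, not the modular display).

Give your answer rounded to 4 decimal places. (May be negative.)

After op 1 tick(9): ref=9.0000 raw=[13.5000 8.1000 7.2000 9.9000]
After op 2 sync(3): ref=9.0000 raw=[13.5000 8.1000 7.2000 9.0000]
After op 3 tick(5): ref=14.0000 raw=[21.0000 12.6000 11.2000 14.5000]
After op 4 sync(3): ref=14.0000 raw=[21.0000 12.6000 11.2000 14.0000]
After op 5 tick(3): ref=17.0000 raw=[25.5000 15.3000 13.6000 17.3000]
Drift of clock 1 after op 5: 15.3000 - 17.0000 = -1.7000

Answer: -1.7000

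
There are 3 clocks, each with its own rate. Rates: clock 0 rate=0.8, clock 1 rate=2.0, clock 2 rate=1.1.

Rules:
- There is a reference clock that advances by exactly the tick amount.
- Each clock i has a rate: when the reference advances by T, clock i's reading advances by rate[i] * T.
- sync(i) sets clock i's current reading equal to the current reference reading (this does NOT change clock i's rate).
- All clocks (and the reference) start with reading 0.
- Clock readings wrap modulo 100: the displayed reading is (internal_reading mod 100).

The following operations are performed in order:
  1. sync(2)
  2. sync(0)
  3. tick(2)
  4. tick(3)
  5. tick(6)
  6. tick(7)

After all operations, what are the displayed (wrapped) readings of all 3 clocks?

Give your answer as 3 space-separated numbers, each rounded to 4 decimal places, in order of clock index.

Answer: 14.4000 36.0000 19.8000

Derivation:
After op 1 sync(2): ref=0.0000 raw=[0.0000 0.0000 0.0000]
After op 2 sync(0): ref=0.0000 raw=[0.0000 0.0000 0.0000]
After op 3 tick(2): ref=2.0000 raw=[1.6000 4.0000 2.2000]
After op 4 tick(3): ref=5.0000 raw=[4.0000 10.0000 5.5000]
After op 5 tick(6): ref=11.0000 raw=[8.8000 22.0000 12.1000]
After op 6 tick(7): ref=18.0000 raw=[14.4000 36.0000 19.8000]
Wrap final raw readings (mod 100): 14.4000 mod 100 = 14.4000; 36.0000 mod 100 = 36.0000; 19.8000 mod 100 = 19.8000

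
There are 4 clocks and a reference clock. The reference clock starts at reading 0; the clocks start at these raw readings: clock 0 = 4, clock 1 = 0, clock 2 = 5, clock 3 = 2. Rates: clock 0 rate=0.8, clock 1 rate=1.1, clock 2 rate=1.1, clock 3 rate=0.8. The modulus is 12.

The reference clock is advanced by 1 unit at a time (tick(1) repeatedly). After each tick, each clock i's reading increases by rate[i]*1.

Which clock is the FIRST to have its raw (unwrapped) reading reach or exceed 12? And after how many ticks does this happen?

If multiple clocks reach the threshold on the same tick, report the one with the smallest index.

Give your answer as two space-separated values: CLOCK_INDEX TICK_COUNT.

Answer: 2 7

Derivation:
clock 0: start=4, rate=0.8, needs 12-4 = 8; ticks = ceil(8/0.8) = ceil(10.0000) = 10; reading at tick 10 = 4 + 0.8*10 = 12.0000
clock 1: start=0, rate=1.1, needs 12-0 = 12; ticks = ceil(12/1.1) = ceil(10.9091) = 11; reading at tick 11 = 0 + 1.1*11 = 12.1000
clock 2: start=5, rate=1.1, needs 12-5 = 7; ticks = ceil(7/1.1) = ceil(6.3636) = 7; reading at tick 7 = 5 + 1.1*7 = 12.7000
clock 3: start=2, rate=0.8, needs 12-2 = 10; ticks = ceil(10/0.8) = ceil(12.5000) = 13; reading at tick 13 = 2 + 0.8*13 = 12.4000
Minimum tick count = 7; winners = [2]; smallest index = 2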